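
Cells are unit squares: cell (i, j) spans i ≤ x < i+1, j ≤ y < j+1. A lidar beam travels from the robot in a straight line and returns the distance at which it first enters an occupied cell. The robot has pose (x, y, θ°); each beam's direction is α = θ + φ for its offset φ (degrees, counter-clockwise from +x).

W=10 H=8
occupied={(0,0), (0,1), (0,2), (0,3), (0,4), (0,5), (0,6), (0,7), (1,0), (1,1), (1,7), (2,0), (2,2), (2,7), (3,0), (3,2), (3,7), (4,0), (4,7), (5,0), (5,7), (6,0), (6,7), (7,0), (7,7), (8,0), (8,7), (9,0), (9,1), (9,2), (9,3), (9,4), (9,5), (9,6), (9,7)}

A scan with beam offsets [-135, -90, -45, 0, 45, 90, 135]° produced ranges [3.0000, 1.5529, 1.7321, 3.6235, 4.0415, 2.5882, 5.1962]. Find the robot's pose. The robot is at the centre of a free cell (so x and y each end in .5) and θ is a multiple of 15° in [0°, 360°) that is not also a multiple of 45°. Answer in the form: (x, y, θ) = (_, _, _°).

(x, y, θ) = (4.5, 5.5, 165°)

Candidates: 45 free-cell centres × 16 headings = 720 poses. Raycast each; keep the one whose scan matches to 4 dp.
  (3.5, 1.5, 300°): beam 1 = 1.5529 ≠ 3.0000 ✗
  (6.5, 3.5, 255°): beam 1 = 4.0415 ≠ 3.0000 ✗
  (8.5, 2.5, 255°): beam 1 = 5.1962 ≠ 3.0000 ✗
  …
  (4.5, 5.5, 165°): r_1=3.0000, r_2=1.5529, r_3=1.7321, r_4=3.6235, r_5=4.0415, r_6=2.5882, r_7=5.1962 — all match ✓
Only this pose fits every beam.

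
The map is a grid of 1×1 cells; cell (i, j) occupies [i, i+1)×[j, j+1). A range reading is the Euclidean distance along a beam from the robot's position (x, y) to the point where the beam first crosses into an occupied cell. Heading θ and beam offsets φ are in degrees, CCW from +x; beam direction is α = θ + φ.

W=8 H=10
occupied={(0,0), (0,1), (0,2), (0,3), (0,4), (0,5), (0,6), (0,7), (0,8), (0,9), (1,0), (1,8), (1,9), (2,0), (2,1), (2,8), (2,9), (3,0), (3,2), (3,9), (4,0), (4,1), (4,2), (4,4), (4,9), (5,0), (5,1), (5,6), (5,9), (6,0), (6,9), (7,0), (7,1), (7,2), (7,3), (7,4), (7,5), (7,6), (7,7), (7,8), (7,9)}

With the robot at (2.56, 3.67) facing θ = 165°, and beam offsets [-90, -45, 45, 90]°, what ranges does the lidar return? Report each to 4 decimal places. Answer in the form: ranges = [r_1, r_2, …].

beam 1: φ=-90°, α=75°
  d=(0.2588,0.9659)  start (2,3)  tX=1.7000 tY=0.3416  stride 1/|dx|=3.8637 1/|dy|=1.0353
    cross y-line → (2,4), t=0.3416
    cross y-line → (2,5), t=1.3769
    cross x-line → (3,5), t=1.7000
    cross y-line → (3,6), t=2.4122
    cross y-line → (3,7), t=3.4475
    cross y-line → (3,8), t=4.4827
    cross y-line → (3,9), t=5.5180 (wall)
  → r_1 = 5.5180
beam 2: φ=-45°, α=120°
  d=(-0.5000,0.8660)  start (2,3)  tX=1.1200 tY=0.3811  stride 1/|dx|=2.0000 1/|dy|=1.1547
    cross y-line → (2,4), t=0.3811
    cross x-line → (1,4), t=1.1200
    cross y-line → (1,5), t=1.5358
    cross y-line → (1,6), t=2.6905
    cross x-line → (0,6), t=3.1200 (wall)
  → r_2 = 3.1200
beam 3: φ=45°, α=210°
  d=(-0.8660,-0.5000)  start (2,3)  tX=0.6466 tY=1.3400  stride 1/|dx|=1.1547 1/|dy|=2.0000
    cross x-line → (1,3), t=0.6466
    cross y-line → (1,2), t=1.3400
    cross x-line → (0,2), t=1.8013 (wall)
  → r_3 = 1.8013
beam 4: φ=90°, α=255°
  d=(-0.2588,-0.9659)  start (2,3)  tX=2.1637 tY=0.6936  stride 1/|dx|=3.8637 1/|dy|=1.0353
    cross y-line → (2,2), t=0.6936
    cross y-line → (2,1), t=1.7289 (wall)
  → r_4 = 1.7289

ranges = [5.5180, 3.1200, 1.8013, 1.7289]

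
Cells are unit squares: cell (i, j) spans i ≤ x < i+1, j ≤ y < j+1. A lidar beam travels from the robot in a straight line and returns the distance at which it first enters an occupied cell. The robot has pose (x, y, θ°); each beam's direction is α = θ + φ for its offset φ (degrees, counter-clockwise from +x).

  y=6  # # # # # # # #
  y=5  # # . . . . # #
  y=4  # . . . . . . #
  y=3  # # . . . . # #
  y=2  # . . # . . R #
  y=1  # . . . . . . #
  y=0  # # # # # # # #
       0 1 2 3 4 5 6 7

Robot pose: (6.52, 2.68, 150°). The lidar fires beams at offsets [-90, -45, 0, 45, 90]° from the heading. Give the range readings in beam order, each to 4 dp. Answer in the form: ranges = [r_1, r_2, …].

ranges = [0.3695, 0.3313, 5.2192, 2.6089, 1.9399]

beam 1: φ=-90°, α=60°
  dir = (cos 60°, sin 60°) = (0.5000, 0.8660); from cell (6,2)
  next x-line at t=0.9600, next y-line at t=0.3695; Δt_x=2.0000, Δt_y=1.1547
    y: enter (6,3) at t=0.3695 ← occupied
  → r_1 = 0.3695
beam 2: φ=-45°, α=105°
  dir = (cos 105°, sin 105°) = (-0.2588, 0.9659); from cell (6,2)
  next x-line at t=2.0091, next y-line at t=0.3313; Δt_x=3.8637, Δt_y=1.0353
    y: enter (6,3) at t=0.3313 ← occupied
  → r_2 = 0.3313
beam 3: φ=0°, α=150°
  dir = (cos 150°, sin 150°) = (-0.8660, 0.5000); from cell (6,2)
  next x-line at t=0.6004, next y-line at t=0.6400; Δt_x=1.1547, Δt_y=2.0000
    x: enter (5,2) at t=0.6004
    y: enter (5,3) at t=0.6400
    x: enter (4,3) at t=1.7551
    y: enter (4,4) at t=2.6400
    x: enter (3,4) at t=2.9098
    x: enter (2,4) at t=4.0645
    y: enter (2,5) at t=4.6400
    x: enter (1,5) at t=5.2192 ← occupied
  → r_3 = 5.2192
beam 4: φ=45°, α=195°
  dir = (cos 195°, sin 195°) = (-0.9659, -0.2588); from cell (6,2)
  next x-line at t=0.5383, next y-line at t=2.6273; Δt_x=1.0353, Δt_y=3.8637
    x: enter (5,2) at t=0.5383
    x: enter (4,2) at t=1.5736
    x: enter (3,2) at t=2.6089 ← occupied
  → r_4 = 2.6089
beam 5: φ=90°, α=240°
  dir = (cos 240°, sin 240°) = (-0.5000, -0.8660); from cell (6,2)
  next x-line at t=1.0400, next y-line at t=0.7852; Δt_x=2.0000, Δt_y=1.1547
    y: enter (6,1) at t=0.7852
    x: enter (5,1) at t=1.0400
    y: enter (5,0) at t=1.9399 ← occupied
  → r_5 = 1.9399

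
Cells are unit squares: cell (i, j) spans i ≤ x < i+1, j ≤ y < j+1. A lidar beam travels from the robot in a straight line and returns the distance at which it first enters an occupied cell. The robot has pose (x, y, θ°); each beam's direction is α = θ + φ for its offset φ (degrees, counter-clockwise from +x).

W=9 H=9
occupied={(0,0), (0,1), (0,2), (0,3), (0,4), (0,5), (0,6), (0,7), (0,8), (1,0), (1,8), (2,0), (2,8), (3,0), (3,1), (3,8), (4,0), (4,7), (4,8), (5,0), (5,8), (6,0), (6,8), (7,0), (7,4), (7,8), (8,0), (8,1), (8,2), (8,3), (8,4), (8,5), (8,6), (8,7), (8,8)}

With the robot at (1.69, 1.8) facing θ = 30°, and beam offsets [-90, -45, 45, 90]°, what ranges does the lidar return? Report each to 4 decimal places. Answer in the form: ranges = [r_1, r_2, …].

ranges = [0.9238, 1.3562, 6.4187, 1.3800]

beam 1: φ=-90°, α=300°
  dir = (cos 300°, sin 300°) = (0.5000, -0.8660); from cell (1,1)
  next x-line at t=0.6200, next y-line at t=0.9238; Δt_x=2.0000, Δt_y=1.1547
    x: enter (2,1) at t=0.6200
    y: enter (2,0) at t=0.9238 ← occupied
  → r_1 = 0.9238
beam 2: φ=-45°, α=345°
  dir = (cos 345°, sin 345°) = (0.9659, -0.2588); from cell (1,1)
  next x-line at t=0.3209, next y-line at t=3.0910; Δt_x=1.0353, Δt_y=3.8637
    x: enter (2,1) at t=0.3209
    x: enter (3,1) at t=1.3562 ← occupied
  → r_2 = 1.3562
beam 3: φ=45°, α=75°
  dir = (cos 75°, sin 75°) = (0.2588, 0.9659); from cell (1,1)
  next x-line at t=1.1977, next y-line at t=0.2071; Δt_x=3.8637, Δt_y=1.0353
    y: enter (1,2) at t=0.2071
    x: enter (2,2) at t=1.1977
    y: enter (2,3) at t=1.2423
    y: enter (2,4) at t=2.2776
    y: enter (2,5) at t=3.3129
    y: enter (2,6) at t=4.3482
    x: enter (3,6) at t=5.0615
    y: enter (3,7) at t=5.3834
    y: enter (3,8) at t=6.4187 ← occupied
  → r_3 = 6.4187
beam 4: φ=90°, α=120°
  dir = (cos 120°, sin 120°) = (-0.5000, 0.8660); from cell (1,1)
  next x-line at t=1.3800, next y-line at t=0.2309; Δt_x=2.0000, Δt_y=1.1547
    y: enter (1,2) at t=0.2309
    x: enter (0,2) at t=1.3800 ← occupied
  → r_4 = 1.3800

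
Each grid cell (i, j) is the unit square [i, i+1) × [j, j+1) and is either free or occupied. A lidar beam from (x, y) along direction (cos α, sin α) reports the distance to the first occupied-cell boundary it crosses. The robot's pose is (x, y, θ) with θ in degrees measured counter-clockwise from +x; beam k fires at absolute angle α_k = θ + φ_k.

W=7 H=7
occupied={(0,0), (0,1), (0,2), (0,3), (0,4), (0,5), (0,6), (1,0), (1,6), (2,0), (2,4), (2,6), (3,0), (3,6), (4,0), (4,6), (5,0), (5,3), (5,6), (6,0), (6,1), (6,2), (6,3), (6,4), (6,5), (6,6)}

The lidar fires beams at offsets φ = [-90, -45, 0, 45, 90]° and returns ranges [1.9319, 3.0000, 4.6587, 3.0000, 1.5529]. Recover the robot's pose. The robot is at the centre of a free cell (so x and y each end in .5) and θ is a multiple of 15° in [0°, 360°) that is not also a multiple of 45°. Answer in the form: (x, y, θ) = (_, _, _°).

(x, y, θ) = (2.5, 1.5, 75°)

Candidates: 23 free-cell centres × 16 headings = 368 poses. Raycast each; keep the one whose scan matches to 4 dp.
  (2.5, 5.5, 240°): beam 1 = 1.0000 ≠ 1.9319 ✗
  (1.5, 5.5, 15°): beam 1 = 4.6587 ≠ 1.9319 ✗
  (2.5, 3.5, 240°): beam 1 = 1.7321 ≠ 1.9319 ✗
  (1.5, 4.5, 300°): beam 1 = 0.5774 ≠ 1.9319 ✗
  …
  (2.5, 1.5, 75°): r_1=1.9319, r_2=3.0000, r_3=4.6587, r_4=3.0000, r_5=1.5529 — all match ✓
No second candidate reproduces the full scan.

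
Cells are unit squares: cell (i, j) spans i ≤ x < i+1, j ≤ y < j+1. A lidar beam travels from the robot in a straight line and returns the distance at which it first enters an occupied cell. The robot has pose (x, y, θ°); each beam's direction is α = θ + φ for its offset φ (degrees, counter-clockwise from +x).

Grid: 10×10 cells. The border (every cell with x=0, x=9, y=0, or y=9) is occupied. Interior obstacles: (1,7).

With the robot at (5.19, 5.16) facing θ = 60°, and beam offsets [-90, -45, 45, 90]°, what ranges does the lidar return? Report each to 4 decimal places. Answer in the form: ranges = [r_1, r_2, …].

ranges = [4.3994, 3.9444, 3.9755, 3.6835]

beam 1: φ=-90°, α=330°
  cosα=0.8660 sinα=-0.5000 | (5,5) | tMaxX 0.9353 tMaxY 0.3200 | tΔX 1.1547 tΔY 2.0000
    t=0.3200 [y] (5,4)
    t=0.9353 [x] (6,4)
    t=2.0900 [x] (7,4)
    t=2.3200 [y] (7,3)
    t=3.2447 [x] (8,3)
    t=4.3200 [y] (8,2)
    t=4.3994 [x] (9,2) — stop
  → r_1 = 4.3994
beam 2: φ=-45°, α=15°
  cosα=0.9659 sinα=0.2588 | (5,5) | tMaxX 0.8386 tMaxY 3.2455 | tΔX 1.0353 tΔY 3.8637
    t=0.8386 [x] (6,5)
    t=1.8738 [x] (7,5)
    t=2.9091 [x] (8,5)
    t=3.2455 [y] (8,6)
    t=3.9444 [x] (9,6) — stop
  → r_2 = 3.9444
beam 3: φ=45°, α=105°
  cosα=-0.2588 sinα=0.9659 | (5,5) | tMaxX 0.7341 tMaxY 0.8696 | tΔX 3.8637 tΔY 1.0353
    t=0.7341 [x] (4,5)
    t=0.8696 [y] (4,6)
    t=1.9049 [y] (4,7)
    t=2.9402 [y] (4,8)
    t=3.9755 [y] (4,9) — stop
  → r_3 = 3.9755
beam 4: φ=90°, α=150°
  cosα=-0.8660 sinα=0.5000 | (5,5) | tMaxX 0.2194 tMaxY 1.6800 | tΔX 1.1547 tΔY 2.0000
    t=0.2194 [x] (4,5)
    t=1.3741 [x] (3,5)
    t=1.6800 [y] (3,6)
    t=2.5288 [x] (2,6)
    t=3.6800 [y] (2,7)
    t=3.6835 [x] (1,7) — stop
  → r_4 = 3.6835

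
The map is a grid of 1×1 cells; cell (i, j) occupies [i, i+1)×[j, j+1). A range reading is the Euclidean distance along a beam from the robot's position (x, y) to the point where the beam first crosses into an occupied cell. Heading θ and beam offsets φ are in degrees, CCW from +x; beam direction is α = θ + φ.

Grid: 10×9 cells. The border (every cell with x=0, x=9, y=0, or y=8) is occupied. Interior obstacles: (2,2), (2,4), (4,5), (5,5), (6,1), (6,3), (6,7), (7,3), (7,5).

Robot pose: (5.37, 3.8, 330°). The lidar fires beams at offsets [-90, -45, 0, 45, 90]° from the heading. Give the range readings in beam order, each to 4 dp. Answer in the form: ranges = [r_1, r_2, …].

ranges = [3.2332, 2.4341, 0.7275, 0.6522, 4.8497]

beam 1: φ=-90°, α=240°
  dir = (cos 240°, sin 240°) = (-0.5000, -0.8660); from cell (5,3)
  next x-line at t=0.7400, next y-line at t=0.9238; Δt_x=2.0000, Δt_y=1.1547
    x: enter (4,3) at t=0.7400
    y: enter (4,2) at t=0.9238
    y: enter (4,1) at t=2.0785
    x: enter (3,1) at t=2.7400
    y: enter (3,0) at t=3.2332 ← occupied
  → r_1 = 3.2332
beam 2: φ=-45°, α=285°
  dir = (cos 285°, sin 285°) = (0.2588, -0.9659); from cell (5,3)
  next x-line at t=2.4341, next y-line at t=0.8282; Δt_x=3.8637, Δt_y=1.0353
    y: enter (5,2) at t=0.8282
    y: enter (5,1) at t=1.8635
    x: enter (6,1) at t=2.4341 ← occupied
  → r_2 = 2.4341
beam 3: φ=0°, α=330°
  dir = (cos 330°, sin 330°) = (0.8660, -0.5000); from cell (5,3)
  next x-line at t=0.7275, next y-line at t=1.6000; Δt_x=1.1547, Δt_y=2.0000
    x: enter (6,3) at t=0.7275 ← occupied
  → r_3 = 0.7275
beam 4: φ=45°, α=15°
  dir = (cos 15°, sin 15°) = (0.9659, 0.2588); from cell (5,3)
  next x-line at t=0.6522, next y-line at t=0.7727; Δt_x=1.0353, Δt_y=3.8637
    x: enter (6,3) at t=0.6522 ← occupied
  → r_4 = 0.6522
beam 5: φ=90°, α=60°
  dir = (cos 60°, sin 60°) = (0.5000, 0.8660); from cell (5,3)
  next x-line at t=1.2600, next y-line at t=0.2309; Δt_x=2.0000, Δt_y=1.1547
    y: enter (5,4) at t=0.2309
    x: enter (6,4) at t=1.2600
    y: enter (6,5) at t=1.3856
    y: enter (6,6) at t=2.5403
    x: enter (7,6) at t=3.2600
    y: enter (7,7) at t=3.6950
    y: enter (7,8) at t=4.8497 ← occupied
  → r_5 = 4.8497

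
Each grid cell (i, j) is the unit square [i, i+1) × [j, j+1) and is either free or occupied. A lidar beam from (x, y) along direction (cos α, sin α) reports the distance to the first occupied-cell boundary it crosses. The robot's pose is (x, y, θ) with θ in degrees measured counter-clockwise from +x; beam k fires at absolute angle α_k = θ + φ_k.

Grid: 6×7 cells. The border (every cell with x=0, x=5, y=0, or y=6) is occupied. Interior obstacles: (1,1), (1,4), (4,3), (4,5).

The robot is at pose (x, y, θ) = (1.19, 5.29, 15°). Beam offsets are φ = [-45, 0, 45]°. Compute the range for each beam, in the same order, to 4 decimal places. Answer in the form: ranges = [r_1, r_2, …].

beam 1: φ=-45°, α=330°
  direction (0.8660, -0.5000); cell (1,5); t to first gridline: x 0.9353, y 0.5800 (then +1.1547 / +2.0000)
    (1,4) via y @ 0.5800  # hit
  → r_1 = 0.5800
beam 2: φ=0°, α=15°
  direction (0.9659, 0.2588); cell (1,5); t to first gridline: x 0.8386, y 2.7432 (then +1.0353 / +3.8637)
    (2,5) via x @ 0.8386
    (3,5) via x @ 1.8738
    (3,6) via y @ 2.7432  # hit
  → r_2 = 2.7432
beam 3: φ=45°, α=60°
  direction (0.5000, 0.8660); cell (1,5); t to first gridline: x 1.6200, y 0.8198 (then +2.0000 / +1.1547)
    (1,6) via y @ 0.8198  # hit
  → r_3 = 0.8198

ranges = [0.5800, 2.7432, 0.8198]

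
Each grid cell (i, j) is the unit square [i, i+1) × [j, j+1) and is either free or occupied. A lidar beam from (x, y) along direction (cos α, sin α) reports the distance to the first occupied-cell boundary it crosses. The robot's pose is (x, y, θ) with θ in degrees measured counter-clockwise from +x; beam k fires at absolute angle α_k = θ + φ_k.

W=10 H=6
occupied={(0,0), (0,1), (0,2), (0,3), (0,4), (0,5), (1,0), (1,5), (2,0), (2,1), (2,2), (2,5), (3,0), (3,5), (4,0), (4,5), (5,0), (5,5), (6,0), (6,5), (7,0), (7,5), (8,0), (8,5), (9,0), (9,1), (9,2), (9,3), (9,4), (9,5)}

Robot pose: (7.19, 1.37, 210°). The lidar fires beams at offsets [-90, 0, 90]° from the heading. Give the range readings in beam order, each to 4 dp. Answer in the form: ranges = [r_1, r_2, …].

ranges = [4.1916, 0.7400, 0.4272]

beam 1: φ=-90°, α=120°
  dir = (cos 120°, sin 120°) = (-0.5000, 0.8660); from cell (7,1)
  next x-line at t=0.3800, next y-line at t=0.7275; Δt_x=2.0000, Δt_y=1.1547
    x: enter (6,1) at t=0.3800
    y: enter (6,2) at t=0.7275
    y: enter (6,3) at t=1.8822
    x: enter (5,3) at t=2.3800
    y: enter (5,4) at t=3.0369
    y: enter (5,5) at t=4.1916 ← occupied
  → r_1 = 4.1916
beam 2: φ=0°, α=210°
  dir = (cos 210°, sin 210°) = (-0.8660, -0.5000); from cell (7,1)
  next x-line at t=0.2194, next y-line at t=0.7400; Δt_x=1.1547, Δt_y=2.0000
    x: enter (6,1) at t=0.2194
    y: enter (6,0) at t=0.7400 ← occupied
  → r_2 = 0.7400
beam 3: φ=90°, α=300°
  dir = (cos 300°, sin 300°) = (0.5000, -0.8660); from cell (7,1)
  next x-line at t=1.6200, next y-line at t=0.4272; Δt_x=2.0000, Δt_y=1.1547
    y: enter (7,0) at t=0.4272 ← occupied
  → r_3 = 0.4272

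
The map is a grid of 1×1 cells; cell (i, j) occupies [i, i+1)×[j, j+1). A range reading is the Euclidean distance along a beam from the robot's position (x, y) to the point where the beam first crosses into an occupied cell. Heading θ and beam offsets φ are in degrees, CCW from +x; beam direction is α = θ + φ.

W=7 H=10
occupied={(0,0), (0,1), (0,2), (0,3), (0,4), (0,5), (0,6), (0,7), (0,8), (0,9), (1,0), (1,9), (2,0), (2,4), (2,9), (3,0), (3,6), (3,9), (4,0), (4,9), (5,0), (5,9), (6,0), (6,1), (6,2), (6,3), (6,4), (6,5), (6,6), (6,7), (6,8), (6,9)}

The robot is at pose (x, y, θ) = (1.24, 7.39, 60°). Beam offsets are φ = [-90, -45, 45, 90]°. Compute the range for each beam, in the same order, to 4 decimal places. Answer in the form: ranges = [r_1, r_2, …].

ranges = [2.0323, 4.9279, 0.9273, 0.2771]

beam 1: φ=-90°, α=330°
  cosα=0.8660 sinα=-0.5000 | (1,7) | tMaxX 0.8776 tMaxY 0.7800 | tΔX 1.1547 tΔY 2.0000
    t=0.7800 [y] (1,6)
    t=0.8776 [x] (2,6)
    t=2.0323 [x] (3,6) — stop
  → r_1 = 2.0323
beam 2: φ=-45°, α=15°
  cosα=0.9659 sinα=0.2588 | (1,7) | tMaxX 0.7868 tMaxY 2.3569 | tΔX 1.0353 tΔY 3.8637
    t=0.7868 [x] (2,7)
    t=1.8221 [x] (3,7)
    t=2.3569 [y] (3,8)
    t=2.8574 [x] (4,8)
    t=3.8926 [x] (5,8)
    t=4.9279 [x] (6,8) — stop
  → r_2 = 4.9279
beam 3: φ=45°, α=105°
  cosα=-0.2588 sinα=0.9659 | (1,7) | tMaxX 0.9273 tMaxY 0.6315 | tΔX 3.8637 tΔY 1.0353
    t=0.6315 [y] (1,8)
    t=0.9273 [x] (0,8) — stop
  → r_3 = 0.9273
beam 4: φ=90°, α=150°
  cosα=-0.8660 sinα=0.5000 | (1,7) | tMaxX 0.2771 tMaxY 1.2200 | tΔX 1.1547 tΔY 2.0000
    t=0.2771 [x] (0,7) — stop
  → r_4 = 0.2771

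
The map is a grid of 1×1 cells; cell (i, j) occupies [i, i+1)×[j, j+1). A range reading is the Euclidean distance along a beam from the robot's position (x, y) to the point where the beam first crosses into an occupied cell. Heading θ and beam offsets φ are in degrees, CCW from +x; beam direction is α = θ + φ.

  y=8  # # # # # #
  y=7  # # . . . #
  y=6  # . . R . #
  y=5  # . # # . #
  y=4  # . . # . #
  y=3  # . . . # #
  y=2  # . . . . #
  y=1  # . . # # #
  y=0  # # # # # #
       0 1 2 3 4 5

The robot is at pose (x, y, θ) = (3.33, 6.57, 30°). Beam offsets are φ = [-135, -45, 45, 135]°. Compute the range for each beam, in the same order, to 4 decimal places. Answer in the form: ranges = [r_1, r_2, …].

ranges = [0.5901, 1.7289, 1.4804, 1.6614]

beam 1: φ=-135°, α=255°
  direction (-0.2588, -0.9659); cell (3,6); t to first gridline: x 1.2750, y 0.5901 (then +3.8637 / +1.0353)
    (3,5) via y @ 0.5901  # hit
  → r_1 = 0.5901
beam 2: φ=-45°, α=345°
  direction (0.9659, -0.2588); cell (3,6); t to first gridline: x 0.6936, y 2.2023 (then +1.0353 / +3.8637)
    (4,6) via x @ 0.6936
    (5,6) via x @ 1.7289  # hit
  → r_2 = 1.7289
beam 3: φ=45°, α=75°
  direction (0.2588, 0.9659); cell (3,6); t to first gridline: x 2.5887, y 0.4452 (then +3.8637 / +1.0353)
    (3,7) via y @ 0.4452
    (3,8) via y @ 1.4804  # hit
  → r_3 = 1.4804
beam 4: φ=135°, α=165°
  direction (-0.9659, 0.2588); cell (3,6); t to first gridline: x 0.3416, y 1.6614 (then +1.0353 / +3.8637)
    (2,6) via x @ 0.3416
    (1,6) via x @ 1.3769
    (1,7) via y @ 1.6614  # hit
  → r_4 = 1.6614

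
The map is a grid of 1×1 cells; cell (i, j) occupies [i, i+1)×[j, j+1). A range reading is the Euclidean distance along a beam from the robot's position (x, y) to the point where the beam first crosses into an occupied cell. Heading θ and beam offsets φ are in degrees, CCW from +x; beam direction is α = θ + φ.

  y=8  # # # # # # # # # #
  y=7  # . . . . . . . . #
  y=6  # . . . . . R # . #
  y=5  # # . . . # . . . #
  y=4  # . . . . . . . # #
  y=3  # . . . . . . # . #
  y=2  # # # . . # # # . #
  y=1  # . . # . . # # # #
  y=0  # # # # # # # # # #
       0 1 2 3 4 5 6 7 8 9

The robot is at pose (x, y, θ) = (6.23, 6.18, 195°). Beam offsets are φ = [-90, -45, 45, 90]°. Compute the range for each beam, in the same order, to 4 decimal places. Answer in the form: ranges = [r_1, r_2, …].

beam 1: φ=-90°, α=105°
  cosα=-0.2588 sinα=0.9659 | (6,6) | tMaxX 0.8887 tMaxY 0.8489 | tΔX 3.8637 tΔY 1.0353
    t=0.8489 [y] (6,7)
    t=0.8887 [x] (5,7)
    t=1.8842 [y] (5,8) — stop
  → r_1 = 1.8842
beam 2: φ=-45°, α=150°
  cosα=-0.8660 sinα=0.5000 | (6,6) | tMaxX 0.2656 tMaxY 1.6400 | tΔX 1.1547 tΔY 2.0000
    t=0.2656 [x] (5,6)
    t=1.4203 [x] (4,6)
    t=1.6400 [y] (4,7)
    t=2.5750 [x] (3,7)
    t=3.6400 [y] (3,8) — stop
  → r_2 = 3.6400
beam 3: φ=45°, α=240°
  cosα=-0.5000 sinα=-0.8660 | (6,6) | tMaxX 0.4600 tMaxY 0.2078 | tΔX 2.0000 tΔY 1.1547
    t=0.2078 [y] (6,5)
    t=0.4600 [x] (5,5) — stop
  → r_3 = 0.4600
beam 4: φ=90°, α=285°
  cosα=0.2588 sinα=-0.9659 | (6,6) | tMaxX 2.9751 tMaxY 0.1863 | tΔX 3.8637 tΔY 1.0353
    t=0.1863 [y] (6,5)
    t=1.2216 [y] (6,4)
    t=2.2569 [y] (6,3)
    t=2.9751 [x] (7,3) — stop
  → r_4 = 2.9751

ranges = [1.8842, 3.6400, 0.4600, 2.9751]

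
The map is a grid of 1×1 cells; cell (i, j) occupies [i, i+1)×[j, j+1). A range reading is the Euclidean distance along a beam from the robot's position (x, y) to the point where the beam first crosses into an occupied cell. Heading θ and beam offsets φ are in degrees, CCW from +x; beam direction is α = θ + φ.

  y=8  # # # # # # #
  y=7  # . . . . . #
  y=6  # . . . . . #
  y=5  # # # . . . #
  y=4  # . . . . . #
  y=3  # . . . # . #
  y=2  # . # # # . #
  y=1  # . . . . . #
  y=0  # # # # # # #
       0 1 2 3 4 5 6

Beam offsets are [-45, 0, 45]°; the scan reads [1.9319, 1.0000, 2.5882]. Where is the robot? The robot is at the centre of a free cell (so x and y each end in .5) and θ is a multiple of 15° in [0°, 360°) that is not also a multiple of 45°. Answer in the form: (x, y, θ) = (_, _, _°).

(x, y, θ) = (3.5, 6.5, 240°)

Candidates: 29 free-cell centres × 16 headings = 464 poses. Raycast each; keep the one whose scan matches to 4 dp.
  (2.5, 6.5, 15°): beam 1 = 4.0415 ≠ 1.9319 ✗
  (1.5, 7.5, 60°): beam 2 = 0.5774 ≠ 1.0000 ✗
  (2.5, 1.5, 240°): beam 1 = 1.5529 ≠ 1.9319 ✗
  (5.5, 1.5, 345°): beam 1 = 0.5774 ≠ 1.9319 ✗
  (1.5, 6.5, 240°): beam 1 = 0.5176 ≠ 1.9319 ✗
  …
  (3.5, 6.5, 240°): r_1=1.9319, r_2=1.0000, r_3=2.5882 — all match ✓
No second candidate reproduces the full scan.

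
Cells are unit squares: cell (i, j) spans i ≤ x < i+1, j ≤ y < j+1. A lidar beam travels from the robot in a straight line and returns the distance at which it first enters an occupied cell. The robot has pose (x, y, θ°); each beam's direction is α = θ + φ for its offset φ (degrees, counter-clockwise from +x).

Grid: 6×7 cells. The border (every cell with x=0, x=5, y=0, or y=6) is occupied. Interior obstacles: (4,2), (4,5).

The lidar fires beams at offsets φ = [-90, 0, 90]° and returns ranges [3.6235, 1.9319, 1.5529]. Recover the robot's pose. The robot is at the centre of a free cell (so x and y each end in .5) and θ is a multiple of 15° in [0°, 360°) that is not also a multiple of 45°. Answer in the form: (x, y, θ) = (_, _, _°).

(x, y, θ) = (2.5, 4.5, 15°)

Candidates: 18 free-cell centres × 16 headings = 288 poses. Raycast each; keep the one whose scan matches to 4 dp.
  (4.5, 4.5, 165°): beam 1 = 0.5176 ≠ 3.6235 ✗
  (1.5, 2.5, 345°): beam 1 = 1.5529 ≠ 3.6235 ✗
  (1.5, 5.5, 240°): beam 1 = 0.5774 ≠ 3.6235 ✗
  (1.5, 2.5, 165°): beam 2 = 0.5176 ≠ 1.9319 ✗
  …
  (2.5, 4.5, 15°): r_1=3.6235, r_2=1.9319, r_3=1.5529 — all match ✓
Only this pose fits every beam.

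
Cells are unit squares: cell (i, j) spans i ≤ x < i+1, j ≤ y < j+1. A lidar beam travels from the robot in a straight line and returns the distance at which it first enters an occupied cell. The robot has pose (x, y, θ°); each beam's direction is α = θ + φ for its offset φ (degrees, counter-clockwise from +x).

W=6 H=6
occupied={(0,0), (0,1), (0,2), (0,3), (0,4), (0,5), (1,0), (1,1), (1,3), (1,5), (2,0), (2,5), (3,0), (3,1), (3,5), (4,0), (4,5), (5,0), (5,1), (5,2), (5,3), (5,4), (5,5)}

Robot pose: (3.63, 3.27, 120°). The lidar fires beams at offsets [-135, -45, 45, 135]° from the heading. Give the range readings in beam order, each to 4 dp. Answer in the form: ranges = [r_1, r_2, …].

ranges = [1.4183, 1.7910, 1.6875, 1.3148]

beam 1: φ=-135°, α=345°
  cosα=0.9659 sinα=-0.2588 | (3,3) | tMaxX 0.3831 tMaxY 1.0432 | tΔX 1.0353 tΔY 3.8637
    t=0.3831 [x] (4,3)
    t=1.0432 [y] (4,2)
    t=1.4183 [x] (5,2) — stop
  → r_1 = 1.4183
beam 2: φ=-45°, α=75°
  cosα=0.2588 sinα=0.9659 | (3,3) | tMaxX 1.4296 tMaxY 0.7558 | tΔX 3.8637 tΔY 1.0353
    t=0.7558 [y] (3,4)
    t=1.4296 [x] (4,4)
    t=1.7910 [y] (4,5) — stop
  → r_2 = 1.7910
beam 3: φ=45°, α=165°
  cosα=-0.9659 sinα=0.2588 | (3,3) | tMaxX 0.6522 tMaxY 2.8205 | tΔX 1.0353 tΔY 3.8637
    t=0.6522 [x] (2,3)
    t=1.6875 [x] (1,3) — stop
  → r_3 = 1.6875
beam 4: φ=135°, α=255°
  cosα=-0.2588 sinα=-0.9659 | (3,3) | tMaxX 2.4341 tMaxY 0.2795 | tΔX 3.8637 tΔY 1.0353
    t=0.2795 [y] (3,2)
    t=1.3148 [y] (3,1) — stop
  → r_4 = 1.3148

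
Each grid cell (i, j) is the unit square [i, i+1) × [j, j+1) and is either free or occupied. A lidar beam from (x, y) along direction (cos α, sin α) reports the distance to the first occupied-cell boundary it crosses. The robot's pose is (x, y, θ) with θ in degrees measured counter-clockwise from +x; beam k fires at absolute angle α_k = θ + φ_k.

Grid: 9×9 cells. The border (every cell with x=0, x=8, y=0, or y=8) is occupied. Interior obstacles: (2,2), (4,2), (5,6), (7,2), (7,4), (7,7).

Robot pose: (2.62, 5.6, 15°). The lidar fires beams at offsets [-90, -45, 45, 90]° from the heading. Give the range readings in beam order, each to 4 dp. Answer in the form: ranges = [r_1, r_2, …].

beam 1: φ=-90°, α=285°
  dir = (cos 285°, sin 285°) = (0.2588, -0.9659); from cell (2,5)
  next x-line at t=1.4682, next y-line at t=0.6212; Δt_x=3.8637, Δt_y=1.0353
    y: enter (2,4) at t=0.6212
    x: enter (3,4) at t=1.4682
    y: enter (3,3) at t=1.6564
    y: enter (3,2) at t=2.6917
    y: enter (3,1) at t=3.7270
    y: enter (3,0) at t=4.7623 ← occupied
  → r_1 = 4.7623
beam 2: φ=-45°, α=330°
  dir = (cos 330°, sin 330°) = (0.8660, -0.5000); from cell (2,5)
  next x-line at t=0.4388, next y-line at t=1.2000; Δt_x=1.1547, Δt_y=2.0000
    x: enter (3,5) at t=0.4388
    y: enter (3,4) at t=1.2000
    x: enter (4,4) at t=1.5935
    x: enter (5,4) at t=2.7482
    y: enter (5,3) at t=3.2000
    x: enter (6,3) at t=3.9029
    x: enter (7,3) at t=5.0576
    y: enter (7,2) at t=5.2000 ← occupied
  → r_2 = 5.2000
beam 3: φ=45°, α=60°
  dir = (cos 60°, sin 60°) = (0.5000, 0.8660); from cell (2,5)
  next x-line at t=0.7600, next y-line at t=0.4619; Δt_x=2.0000, Δt_y=1.1547
    y: enter (2,6) at t=0.4619
    x: enter (3,6) at t=0.7600
    y: enter (3,7) at t=1.6166
    x: enter (4,7) at t=2.7600
    y: enter (4,8) at t=2.7713 ← occupied
  → r_3 = 2.7713
beam 4: φ=90°, α=105°
  dir = (cos 105°, sin 105°) = (-0.2588, 0.9659); from cell (2,5)
  next x-line at t=2.3955, next y-line at t=0.4141; Δt_x=3.8637, Δt_y=1.0353
    y: enter (2,6) at t=0.4141
    y: enter (2,7) at t=1.4494
    x: enter (1,7) at t=2.3955
    y: enter (1,8) at t=2.4847 ← occupied
  → r_4 = 2.4847

ranges = [4.7623, 5.2000, 2.7713, 2.4847]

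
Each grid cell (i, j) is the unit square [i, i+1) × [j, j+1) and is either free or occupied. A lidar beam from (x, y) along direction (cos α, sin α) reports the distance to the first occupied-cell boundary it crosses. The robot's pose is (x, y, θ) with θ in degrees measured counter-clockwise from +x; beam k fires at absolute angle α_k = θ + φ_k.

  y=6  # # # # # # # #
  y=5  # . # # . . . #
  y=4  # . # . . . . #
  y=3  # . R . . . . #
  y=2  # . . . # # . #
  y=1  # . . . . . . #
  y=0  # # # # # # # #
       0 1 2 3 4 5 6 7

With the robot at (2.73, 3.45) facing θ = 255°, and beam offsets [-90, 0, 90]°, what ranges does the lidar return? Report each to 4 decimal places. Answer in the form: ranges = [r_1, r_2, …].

beam 1: φ=-90°, α=165°
  d=(-0.9659,0.2588)  start (2,3)  tX=0.7558 tY=2.1250  stride 1/|dx|=1.0353 1/|dy|=3.8637
    cross x-line → (1,3), t=0.7558
    cross x-line → (0,3), t=1.7910 (wall)
  → r_1 = 1.7910
beam 2: φ=0°, α=255°
  d=(-0.2588,-0.9659)  start (2,3)  tX=2.8205 tY=0.4659  stride 1/|dx|=3.8637 1/|dy|=1.0353
    cross y-line → (2,2), t=0.4659
    cross y-line → (2,1), t=1.5012
    cross y-line → (2,0), t=2.5364 (wall)
  → r_2 = 2.5364
beam 3: φ=90°, α=345°
  d=(0.9659,-0.2588)  start (2,3)  tX=0.2795 tY=1.7387  stride 1/|dx|=1.0353 1/|dy|=3.8637
    cross x-line → (3,3), t=0.2795
    cross x-line → (4,3), t=1.3148
    cross y-line → (4,2), t=1.7387 (wall)
  → r_3 = 1.7387

ranges = [1.7910, 2.5364, 1.7387]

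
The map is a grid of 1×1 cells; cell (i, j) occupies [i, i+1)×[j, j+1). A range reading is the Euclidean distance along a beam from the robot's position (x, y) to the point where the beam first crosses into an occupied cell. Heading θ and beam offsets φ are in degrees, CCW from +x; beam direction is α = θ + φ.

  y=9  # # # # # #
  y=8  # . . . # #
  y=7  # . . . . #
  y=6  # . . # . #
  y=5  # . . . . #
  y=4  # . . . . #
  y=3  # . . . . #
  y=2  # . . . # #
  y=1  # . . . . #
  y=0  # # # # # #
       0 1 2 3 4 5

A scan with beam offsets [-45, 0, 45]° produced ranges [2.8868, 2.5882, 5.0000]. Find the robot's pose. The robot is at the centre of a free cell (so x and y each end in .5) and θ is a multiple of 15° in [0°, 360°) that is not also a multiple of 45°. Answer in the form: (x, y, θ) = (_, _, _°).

(x, y, θ) = (3.5, 5.5, 195°)

The pose lattice has 29·16 = 464 candidates. Test each by forward raycasting.
  (3.5, 7.5, 30°): beam 1 = 1.5529 ≠ 2.8868 ✗
  (2.5, 8.5, 120°): beam 1 = 0.5176 ≠ 2.8868 ✗
  (2.5, 6.5, 120°): beam 1 = 2.5882 ≠ 2.8868 ✗
  (3.5, 4.5, 240°): beam 1 = 2.5882 ≠ 2.8868 ✗
  …
  (3.5, 5.5, 195°): r_1=2.8868, r_2=2.5882, r_3=5.0000 — all match ✓
Only this pose fits every beam.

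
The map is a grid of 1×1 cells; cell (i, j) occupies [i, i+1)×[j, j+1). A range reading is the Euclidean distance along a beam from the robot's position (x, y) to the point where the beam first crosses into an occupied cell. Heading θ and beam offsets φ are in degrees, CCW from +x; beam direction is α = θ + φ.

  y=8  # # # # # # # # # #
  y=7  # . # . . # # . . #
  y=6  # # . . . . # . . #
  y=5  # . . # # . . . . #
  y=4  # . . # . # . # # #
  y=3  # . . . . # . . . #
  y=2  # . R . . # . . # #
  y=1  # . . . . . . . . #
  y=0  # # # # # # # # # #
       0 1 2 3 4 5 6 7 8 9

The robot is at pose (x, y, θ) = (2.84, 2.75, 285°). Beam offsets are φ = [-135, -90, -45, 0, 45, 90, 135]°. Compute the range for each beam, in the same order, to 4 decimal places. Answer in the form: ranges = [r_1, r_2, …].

beam 1: φ=-135°, α=150°
  cosα=-0.8660 sinα=0.5000 | (2,2) | tMaxX 0.9699 tMaxY 0.5000 | tΔX 1.1547 tΔY 2.0000
    t=0.5000 [y] (2,3)
    t=0.9699 [x] (1,3)
    t=2.1246 [x] (0,3) — stop
  → r_1 = 2.1246
beam 2: φ=-90°, α=195°
  cosα=-0.9659 sinα=-0.2588 | (2,2) | tMaxX 0.8696 tMaxY 2.8978 | tΔX 1.0353 tΔY 3.8637
    t=0.8696 [x] (1,2)
    t=1.9049 [x] (0,2) — stop
  → r_2 = 1.9049
beam 3: φ=-45°, α=240°
  cosα=-0.5000 sinα=-0.8660 | (2,2) | tMaxX 1.6800 tMaxY 0.8660 | tΔX 2.0000 tΔY 1.1547
    t=0.8660 [y] (2,1)
    t=1.6800 [x] (1,1)
    t=2.0207 [y] (1,0) — stop
  → r_3 = 2.0207
beam 4: φ=0°, α=285°
  cosα=0.2588 sinα=-0.9659 | (2,2) | tMaxX 0.6182 tMaxY 0.7765 | tΔX 3.8637 tΔY 1.0353
    t=0.6182 [x] (3,2)
    t=0.7765 [y] (3,1)
    t=1.8117 [y] (3,0) — stop
  → r_4 = 1.8117
beam 5: φ=45°, α=330°
  cosα=0.8660 sinα=-0.5000 | (2,2) | tMaxX 0.1848 tMaxY 1.5000 | tΔX 1.1547 tΔY 2.0000
    t=0.1848 [x] (3,2)
    t=1.3395 [x] (4,2)
    t=1.5000 [y] (4,1)
    t=2.4942 [x] (5,1)
    t=3.5000 [y] (5,0) — stop
  → r_5 = 3.5000
beam 6: φ=90°, α=15°
  cosα=0.9659 sinα=0.2588 | (2,2) | tMaxX 0.1656 tMaxY 0.9659 | tΔX 1.0353 tΔY 3.8637
    t=0.1656 [x] (3,2)
    t=0.9659 [y] (3,3)
    t=1.2009 [x] (4,3)
    t=2.2362 [x] (5,3) — stop
  → r_6 = 2.2362
beam 7: φ=135°, α=60°
  cosα=0.5000 sinα=0.8660 | (2,2) | tMaxX 0.3200 tMaxY 0.2887 | tΔX 2.0000 tΔY 1.1547
    t=0.2887 [y] (2,3)
    t=0.3200 [x] (3,3)
    t=1.4434 [y] (3,4) — stop
  → r_7 = 1.4434

ranges = [2.1246, 1.9049, 2.0207, 1.8117, 3.5000, 2.2362, 1.4434]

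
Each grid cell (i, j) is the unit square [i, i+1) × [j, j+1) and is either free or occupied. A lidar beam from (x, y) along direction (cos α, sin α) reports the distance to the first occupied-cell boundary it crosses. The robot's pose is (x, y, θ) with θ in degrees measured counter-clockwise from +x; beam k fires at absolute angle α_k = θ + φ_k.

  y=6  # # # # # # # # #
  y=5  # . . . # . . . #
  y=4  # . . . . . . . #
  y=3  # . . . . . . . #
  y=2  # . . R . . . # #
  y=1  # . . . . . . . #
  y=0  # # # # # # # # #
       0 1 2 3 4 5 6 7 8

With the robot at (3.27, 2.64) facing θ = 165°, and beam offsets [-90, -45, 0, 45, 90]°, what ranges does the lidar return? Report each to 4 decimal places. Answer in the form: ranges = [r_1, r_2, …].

beam 1: φ=-90°, α=75°
  cosα=0.2588 sinα=0.9659 | (3,2) | tMaxX 2.8205 tMaxY 0.3727 | tΔX 3.8637 tΔY 1.0353
    t=0.3727 [y] (3,3)
    t=1.4080 [y] (3,4)
    t=2.4433 [y] (3,5)
    t=2.8205 [x] (4,5) — stop
  → r_1 = 2.8205
beam 2: φ=-45°, α=120°
  cosα=-0.5000 sinα=0.8660 | (3,2) | tMaxX 0.5400 tMaxY 0.4157 | tΔX 2.0000 tΔY 1.1547
    t=0.4157 [y] (3,3)
    t=0.5400 [x] (2,3)
    t=1.5704 [y] (2,4)
    t=2.5400 [x] (1,4)
    t=2.7251 [y] (1,5)
    t=3.8798 [y] (1,6) — stop
  → r_2 = 3.8798
beam 3: φ=0°, α=165°
  cosα=-0.9659 sinα=0.2588 | (3,2) | tMaxX 0.2795 tMaxY 1.3909 | tΔX 1.0353 tΔY 3.8637
    t=0.2795 [x] (2,2)
    t=1.3148 [x] (1,2)
    t=1.3909 [y] (1,3)
    t=2.3501 [x] (0,3) — stop
  → r_3 = 2.3501
beam 4: φ=45°, α=210°
  cosα=-0.8660 sinα=-0.5000 | (3,2) | tMaxX 0.3118 tMaxY 1.2800 | tΔX 1.1547 tΔY 2.0000
    t=0.3118 [x] (2,2)
    t=1.2800 [y] (2,1)
    t=1.4665 [x] (1,1)
    t=2.6212 [x] (0,1) — stop
  → r_4 = 2.6212
beam 5: φ=90°, α=255°
  cosα=-0.2588 sinα=-0.9659 | (3,2) | tMaxX 1.0432 tMaxY 0.6626 | tΔX 3.8637 tΔY 1.0353
    t=0.6626 [y] (3,1)
    t=1.0432 [x] (2,1)
    t=1.6979 [y] (2,0) — stop
  → r_5 = 1.6979

ranges = [2.8205, 3.8798, 2.3501, 2.6212, 1.6979]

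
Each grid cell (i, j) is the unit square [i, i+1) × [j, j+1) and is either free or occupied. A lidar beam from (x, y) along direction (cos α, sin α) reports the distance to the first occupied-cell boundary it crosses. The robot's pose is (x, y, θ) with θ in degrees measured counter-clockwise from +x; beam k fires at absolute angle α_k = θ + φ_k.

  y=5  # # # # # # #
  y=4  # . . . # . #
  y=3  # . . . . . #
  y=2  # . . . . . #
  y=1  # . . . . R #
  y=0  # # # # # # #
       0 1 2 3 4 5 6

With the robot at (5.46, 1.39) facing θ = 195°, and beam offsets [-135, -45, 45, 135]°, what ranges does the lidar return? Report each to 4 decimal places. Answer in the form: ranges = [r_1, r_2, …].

beam 1: φ=-135°, α=60°
  cosα=0.5000 sinα=0.8660 | (5,1) | tMaxX 1.0800 tMaxY 0.7044 | tΔX 2.0000 tΔY 1.1547
    t=0.7044 [y] (5,2)
    t=1.0800 [x] (6,2) — stop
  → r_1 = 1.0800
beam 2: φ=-45°, α=150°
  cosα=-0.8660 sinα=0.5000 | (5,1) | tMaxX 0.5312 tMaxY 1.2200 | tΔX 1.1547 tΔY 2.0000
    t=0.5312 [x] (4,1)
    t=1.2200 [y] (4,2)
    t=1.6859 [x] (3,2)
    t=2.8406 [x] (2,2)
    t=3.2200 [y] (2,3)
    t=3.9953 [x] (1,3)
    t=5.1500 [x] (0,3) — stop
  → r_2 = 5.1500
beam 3: φ=45°, α=240°
  cosα=-0.5000 sinα=-0.8660 | (5,1) | tMaxX 0.9200 tMaxY 0.4503 | tΔX 2.0000 tΔY 1.1547
    t=0.4503 [y] (5,0) — stop
  → r_3 = 0.4503
beam 4: φ=135°, α=330°
  cosα=0.8660 sinα=-0.5000 | (5,1) | tMaxX 0.6235 tMaxY 0.7800 | tΔX 1.1547 tΔY 2.0000
    t=0.6235 [x] (6,1) — stop
  → r_4 = 0.6235

ranges = [1.0800, 5.1500, 0.4503, 0.6235]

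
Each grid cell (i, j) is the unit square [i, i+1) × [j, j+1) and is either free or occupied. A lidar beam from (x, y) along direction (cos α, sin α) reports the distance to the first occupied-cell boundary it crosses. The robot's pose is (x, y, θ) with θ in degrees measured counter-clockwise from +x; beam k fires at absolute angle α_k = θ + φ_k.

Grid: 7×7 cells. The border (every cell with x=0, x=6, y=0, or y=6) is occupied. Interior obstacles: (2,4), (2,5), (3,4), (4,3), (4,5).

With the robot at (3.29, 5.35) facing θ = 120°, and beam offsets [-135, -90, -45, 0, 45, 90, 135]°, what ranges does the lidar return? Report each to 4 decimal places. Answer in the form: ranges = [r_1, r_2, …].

beam 1: φ=-135°, α=345°
  d=(0.9659,-0.2588)  start (3,5)  tX=0.7350 tY=1.3523  stride 1/|dx|=1.0353 1/|dy|=3.8637
    cross x-line → (4,5), t=0.7350 (wall)
  → r_1 = 0.7350
beam 2: φ=-90°, α=30°
  d=(0.8660,0.5000)  start (3,5)  tX=0.8198 tY=1.3000  stride 1/|dx|=1.1547 1/|dy|=2.0000
    cross x-line → (4,5), t=0.8198 (wall)
  → r_2 = 0.8198
beam 3: φ=-45°, α=75°
  d=(0.2588,0.9659)  start (3,5)  tX=2.7432 tY=0.6729  stride 1/|dx|=3.8637 1/|dy|=1.0353
    cross y-line → (3,6), t=0.6729 (wall)
  → r_3 = 0.6729
beam 4: φ=0°, α=120°
  d=(-0.5000,0.8660)  start (3,5)  tX=0.5800 tY=0.7506  stride 1/|dx|=2.0000 1/|dy|=1.1547
    cross x-line → (2,5), t=0.5800 (wall)
  → r_4 = 0.5800
beam 5: φ=45°, α=165°
  d=(-0.9659,0.2588)  start (3,5)  tX=0.3002 tY=2.5114  stride 1/|dx|=1.0353 1/|dy|=3.8637
    cross x-line → (2,5), t=0.3002 (wall)
  → r_5 = 0.3002
beam 6: φ=90°, α=210°
  d=(-0.8660,-0.5000)  start (3,5)  tX=0.3349 tY=0.7000  stride 1/|dx|=1.1547 1/|dy|=2.0000
    cross x-line → (2,5), t=0.3349 (wall)
  → r_6 = 0.3349
beam 7: φ=135°, α=255°
  d=(-0.2588,-0.9659)  start (3,5)  tX=1.1205 tY=0.3623  stride 1/|dx|=3.8637 1/|dy|=1.0353
    cross y-line → (3,4), t=0.3623 (wall)
  → r_7 = 0.3623

ranges = [0.7350, 0.8198, 0.6729, 0.5800, 0.3002, 0.3349, 0.3623]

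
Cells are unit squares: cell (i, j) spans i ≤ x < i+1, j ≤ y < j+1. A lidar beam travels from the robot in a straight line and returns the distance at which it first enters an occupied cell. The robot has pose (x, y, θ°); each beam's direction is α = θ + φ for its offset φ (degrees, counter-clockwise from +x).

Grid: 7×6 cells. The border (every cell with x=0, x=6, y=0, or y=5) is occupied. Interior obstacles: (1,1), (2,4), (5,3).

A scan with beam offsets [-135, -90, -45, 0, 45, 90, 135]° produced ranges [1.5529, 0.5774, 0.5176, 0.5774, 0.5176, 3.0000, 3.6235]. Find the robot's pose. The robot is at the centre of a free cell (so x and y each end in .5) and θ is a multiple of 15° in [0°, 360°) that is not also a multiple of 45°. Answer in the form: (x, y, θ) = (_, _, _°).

Candidates: 17 free-cell centres × 16 headings = 272 poses. Raycast each; keep the one whose scan matches to 4 dp.
  (4.5, 3.5, 165°): beam 1 = 0.5774 ≠ 1.5529 ✗
  (3.5, 2.5, 105°): beam 1 = 2.8868 ≠ 1.5529 ✗
  (2.5, 3.5, 15°): beam 1 = 1.7321 ≠ 1.5529 ✗
  (3.5, 1.5, 330°): beam 4 = 1.0000 ≠ 0.5774 ✗
  (3.5, 3.5, 120°): beam 2 = 2.8868 ≠ 0.5774 ✗
  …
  (5.5, 2.5, 60°): r_1=1.5529, r_2=0.5774, r_3=0.5176, r_4=0.5774, r_5=0.5176, r_6=3.0000, r_7=3.6235 — all match ✓
Unique over the lattice → pose = (5.5, 2.5, 60°).

(x, y, θ) = (5.5, 2.5, 60°)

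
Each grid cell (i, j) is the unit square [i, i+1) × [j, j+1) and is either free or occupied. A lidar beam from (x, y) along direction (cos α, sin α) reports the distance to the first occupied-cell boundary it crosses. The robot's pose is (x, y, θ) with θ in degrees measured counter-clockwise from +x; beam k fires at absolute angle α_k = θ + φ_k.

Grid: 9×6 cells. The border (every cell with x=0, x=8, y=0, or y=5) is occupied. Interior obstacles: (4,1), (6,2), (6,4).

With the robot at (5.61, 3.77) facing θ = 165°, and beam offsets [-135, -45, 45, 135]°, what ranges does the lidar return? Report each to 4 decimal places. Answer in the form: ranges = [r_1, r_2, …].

beam 1: φ=-135°, α=30°
  cosα=0.8660 sinα=0.5000 | (5,3) | tMaxX 0.4503 tMaxY 0.4600 | tΔX 1.1547 tΔY 2.0000
    t=0.4503 [x] (6,3)
    t=0.4600 [y] (6,4) — stop
  → r_1 = 0.4600
beam 2: φ=-45°, α=120°
  cosα=-0.5000 sinα=0.8660 | (5,3) | tMaxX 1.2200 tMaxY 0.2656 | tΔX 2.0000 tΔY 1.1547
    t=0.2656 [y] (5,4)
    t=1.2200 [x] (4,4)
    t=1.4203 [y] (4,5) — stop
  → r_2 = 1.4203
beam 3: φ=45°, α=210°
  cosα=-0.8660 sinα=-0.5000 | (5,3) | tMaxX 0.7044 tMaxY 1.5400 | tΔX 1.1547 tΔY 2.0000
    t=0.7044 [x] (4,3)
    t=1.5400 [y] (4,2)
    t=1.8591 [x] (3,2)
    t=3.0138 [x] (2,2)
    t=3.5400 [y] (2,1)
    t=4.1685 [x] (1,1)
    t=5.3232 [x] (0,1) — stop
  → r_3 = 5.3232
beam 4: φ=135°, α=300°
  cosα=0.5000 sinα=-0.8660 | (5,3) | tMaxX 0.7800 tMaxY 0.8891 | tΔX 2.0000 tΔY 1.1547
    t=0.7800 [x] (6,3)
    t=0.8891 [y] (6,2) — stop
  → r_4 = 0.8891

ranges = [0.4600, 1.4203, 5.3232, 0.8891]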